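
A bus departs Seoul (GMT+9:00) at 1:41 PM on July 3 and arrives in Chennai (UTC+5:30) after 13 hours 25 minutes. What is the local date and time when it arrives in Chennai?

Chennai is 3:30 behind Seoul.
After 13 hours 25 minutes it is 3:06 AM (Jul 4) in Seoul.
Shift by the zone difference: 3:06 AM − 3:30 = 11:36 PM on Jul 3 in Chennai.

11:36 PM on Jul 3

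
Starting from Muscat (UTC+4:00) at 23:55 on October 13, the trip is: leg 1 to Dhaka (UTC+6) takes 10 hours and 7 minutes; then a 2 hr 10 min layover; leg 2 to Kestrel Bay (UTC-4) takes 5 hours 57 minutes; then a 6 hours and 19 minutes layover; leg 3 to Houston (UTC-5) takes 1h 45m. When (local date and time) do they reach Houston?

17:13 on October 14

Convert departure to UTC: 23:55 − 4:00 = 19:55 UTC on Oct 13.
Add 10 hours 7 minutes leg 1 → 06:02 UTC (Oct 14).
Add 2 hours 10 minutes layover in Dhaka → 08:12 UTC.
Add 5 hours 57 minutes leg 2 → 14:09 UTC.
Add 6 hours 19 minutes layover in Kestrel Bay → 20:28 UTC.
Add 1 hour and 45 minutes leg 3 → 22:13 UTC.
Houston is UTC−5:00, so local arrival = 22:13 − 5:00 = 17:13 on Oct 14.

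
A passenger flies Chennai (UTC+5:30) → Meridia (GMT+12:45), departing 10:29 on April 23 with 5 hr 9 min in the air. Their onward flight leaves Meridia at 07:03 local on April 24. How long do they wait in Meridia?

8 hours 10 minutes

Convert departure to UTC: 10:29 − 5:30 = 04:59 UTC on Apr 23.
Add 5 hours and 9 minutes flight time → 10:08 UTC.
Meridia is UTC+12:45, so local arrival = 10:08 + 12:45 = 22:53 on Apr 23.
Layover = 07:03 − 22:53 (+1 day) = 8 hours 10 minutes.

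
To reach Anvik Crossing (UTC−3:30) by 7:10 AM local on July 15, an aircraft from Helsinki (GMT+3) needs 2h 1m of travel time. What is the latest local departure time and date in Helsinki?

Target arrival in UTC: 7:10 AM + 3:30 = 10:40 AM on Jul 15.
Subtract 2 hours 1 minute → departure 8:39 AM UTC on Jul 15.
Helsinki is UTC+3:00: 8:39 AM + 3:00 = 11:39 AM on Jul 15.

11:39 AM on July 15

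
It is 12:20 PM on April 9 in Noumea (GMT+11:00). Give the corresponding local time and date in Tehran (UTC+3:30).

4:50 AM on April 9

In UTC: 12:20 PM − 11:00 = 1:20 AM on Apr 9.
Tehran is UTC+3:30: 1:20 AM + 3:30 = 4:50 AM on Apr 9.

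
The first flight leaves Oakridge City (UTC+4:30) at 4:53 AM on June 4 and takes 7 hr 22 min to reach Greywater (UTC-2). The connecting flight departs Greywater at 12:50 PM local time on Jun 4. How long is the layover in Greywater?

7 hours 5 minutes

Convert departure to UTC: 4:53 AM − 4:30 = 12:23 AM UTC on Jun 4.
Add 7 hours 22 minutes flight time → 7:45 AM UTC.
Greywater is UTC−2:00, so local arrival = 7:45 AM − 2:00 = 5:45 AM on Jun 4.
Layover = 12:50 PM − 5:45 AM = 7 hours 5 minutes.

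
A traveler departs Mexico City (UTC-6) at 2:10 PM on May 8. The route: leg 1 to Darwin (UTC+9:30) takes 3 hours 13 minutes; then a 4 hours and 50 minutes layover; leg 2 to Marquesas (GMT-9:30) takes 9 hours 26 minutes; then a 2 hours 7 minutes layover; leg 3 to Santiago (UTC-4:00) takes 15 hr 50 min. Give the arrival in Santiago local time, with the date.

Convert departure to UTC: 2:10 PM + 6:00 = 8:10 PM UTC on May 8.
Add 3 hours 13 minutes leg 1 → 11:23 PM UTC.
Add 4 hours 50 minutes layover in Darwin → 4:13 AM UTC (May 9).
Add 9 hours 26 minutes leg 2 → 1:39 PM UTC.
Add 2 hours and 7 minutes layover in Marquesas → 3:46 PM UTC.
Add 15 hours 50 minutes leg 3 → 7:36 AM UTC (May 10).
Santiago is UTC−4:00, so local arrival = 7:36 AM − 4:00 = 3:36 AM on May 10.

3:36 AM on May 10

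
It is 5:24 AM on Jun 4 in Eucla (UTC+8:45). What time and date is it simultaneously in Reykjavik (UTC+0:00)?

8:39 PM on June 3

In UTC: 5:24 AM − 8:45 = 8:39 PM on Jun 3.
Reykjavik is UTC+0, so it is 8:39 PM on Jun 3.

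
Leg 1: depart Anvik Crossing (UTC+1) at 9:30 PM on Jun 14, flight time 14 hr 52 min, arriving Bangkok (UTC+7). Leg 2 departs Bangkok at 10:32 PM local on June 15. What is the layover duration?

4 hours 10 minutes

Convert departure to UTC: 9:30 PM − 1:00 = 8:30 PM UTC on Jun 14.
Add 14 hours and 52 minutes flight time → 11:22 AM UTC (Jun 15).
Bangkok is UTC+7:00, so local arrival = 11:22 AM + 7:00 = 6:22 PM on Jun 15.
Layover = 10:32 PM − 6:22 PM = 4 hours 10 minutes.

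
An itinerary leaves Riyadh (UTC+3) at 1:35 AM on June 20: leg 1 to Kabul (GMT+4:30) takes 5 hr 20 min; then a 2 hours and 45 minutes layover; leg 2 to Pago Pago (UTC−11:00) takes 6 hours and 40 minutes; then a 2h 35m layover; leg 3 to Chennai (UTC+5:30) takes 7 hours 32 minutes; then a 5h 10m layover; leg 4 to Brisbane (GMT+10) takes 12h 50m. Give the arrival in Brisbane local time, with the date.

3:27 AM on June 22

Convert departure to UTC: 1:35 AM − 3:00 = 10:35 PM UTC on Jun 19.
Add 5 hours and 20 minutes leg 1 → 3:55 AM UTC (Jun 20).
Add 2 hours 45 minutes layover in Kabul → 6:40 AM UTC.
Add 6 hours and 40 minutes leg 2 → 1:20 PM UTC.
Add 2 hours 35 minutes layover in Pago Pago → 3:55 PM UTC.
Add 7 hours 32 minutes leg 3 → 11:27 PM UTC.
Add 5 hours 10 minutes layover in Chennai → 4:37 AM UTC (Jun 21).
Add 12 hours 50 minutes leg 4 → 5:27 PM UTC.
Brisbane is UTC+10:00, so local arrival = 5:27 PM + 10:00 = 3:27 AM on Jun 22.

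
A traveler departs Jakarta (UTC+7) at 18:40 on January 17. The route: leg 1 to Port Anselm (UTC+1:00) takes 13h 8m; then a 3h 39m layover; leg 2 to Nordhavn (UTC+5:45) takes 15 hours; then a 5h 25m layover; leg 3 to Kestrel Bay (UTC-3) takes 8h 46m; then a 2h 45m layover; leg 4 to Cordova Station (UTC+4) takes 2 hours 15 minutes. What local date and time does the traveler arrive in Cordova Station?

18:38 on January 19

Convert departure to UTC: 18:40 − 7:00 = 11:40 UTC on Jan 17.
Add 13 hours and 8 minutes leg 1 → 00:48 UTC (Jan 18).
Add 3 hours 39 minutes layover in Port Anselm → 04:27 UTC.
Add 15 hours leg 2 → 19:27 UTC.
Add 5 hours 25 minutes layover in Nordhavn → 00:52 UTC (Jan 19).
Add 8 hours and 46 minutes leg 3 → 09:38 UTC.
Add 2 hours and 45 minutes layover in Kestrel Bay → 12:23 UTC.
Add 2 hours and 15 minutes leg 4 → 14:38 UTC.
Cordova Station is UTC+4:00, so local arrival = 14:38 + 4:00 = 18:38 on Jan 19.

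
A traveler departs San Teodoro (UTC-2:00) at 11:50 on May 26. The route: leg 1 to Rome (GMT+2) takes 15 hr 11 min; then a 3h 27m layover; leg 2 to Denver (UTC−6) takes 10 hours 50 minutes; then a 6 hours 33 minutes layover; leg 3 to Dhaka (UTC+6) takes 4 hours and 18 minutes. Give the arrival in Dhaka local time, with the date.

Convert departure to UTC: 11:50 + 2:00 = 13:50 UTC on May 26.
Add 15 hours 11 minutes leg 1 → 05:01 UTC (May 27).
Add 3 hours 27 minutes layover in Rome → 08:28 UTC.
Add 10 hours 50 minutes leg 2 → 19:18 UTC.
Add 6 hours 33 minutes layover in Denver → 01:51 UTC (May 28).
Add 4 hours and 18 minutes leg 3 → 06:09 UTC.
Dhaka is UTC+6:00, so local arrival = 06:09 + 6:00 = 12:09 on May 28.

12:09 on May 28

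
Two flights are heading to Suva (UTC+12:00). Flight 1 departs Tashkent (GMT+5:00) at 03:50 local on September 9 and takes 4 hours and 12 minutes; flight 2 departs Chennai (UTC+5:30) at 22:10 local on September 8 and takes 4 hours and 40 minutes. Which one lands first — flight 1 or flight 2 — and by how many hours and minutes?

Flight 1 in UTC: 03:50 − 5:00 = 22:50 on Sep 8.
+4 hours and 12 minutes → arrive 03:02 UTC on Sep 9.
Flight 2 in UTC: 22:10 − 5:30 = 16:40 on Sep 8.
+4 hours 40 minutes → arrive 21:20 UTC on Sep 8.
Flight 2 lands earlier by 5 hours 42 minutes.

the second, by 5 hours 42 minutes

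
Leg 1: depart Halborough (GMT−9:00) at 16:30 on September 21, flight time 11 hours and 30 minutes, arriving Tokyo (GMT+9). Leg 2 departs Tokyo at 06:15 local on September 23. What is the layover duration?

8 hours 15 minutes

Convert departure to UTC: 16:30 + 9:00 = 01:30 UTC on Sep 22.
Add 11 hours 30 minutes flight time → 13:00 UTC.
Tokyo is UTC+9:00, so local arrival = 13:00 + 9:00 = 22:00 on Sep 22.
Layover = 06:15 − 22:00 (+1 day) = 8 hours 15 minutes.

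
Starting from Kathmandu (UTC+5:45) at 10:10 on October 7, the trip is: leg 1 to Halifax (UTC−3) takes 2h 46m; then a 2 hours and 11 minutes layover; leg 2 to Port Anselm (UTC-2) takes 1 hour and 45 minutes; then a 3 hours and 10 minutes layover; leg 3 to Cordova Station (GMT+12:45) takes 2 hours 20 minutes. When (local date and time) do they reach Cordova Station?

Convert departure to UTC: 10:10 − 5:45 = 04:25 UTC on Oct 7.
Add 2 hours and 46 minutes leg 1 → 07:11 UTC.
Add 2 hours and 11 minutes layover in Halifax → 09:22 UTC.
Add 1 hour 45 minutes leg 2 → 11:07 UTC.
Add 3 hours 10 minutes layover in Port Anselm → 14:17 UTC.
Add 2 hours 20 minutes leg 3 → 16:37 UTC.
Cordova Station is UTC+12:45, so local arrival = 16:37 + 12:45 = 05:22 on Oct 8.

05:22 on October 8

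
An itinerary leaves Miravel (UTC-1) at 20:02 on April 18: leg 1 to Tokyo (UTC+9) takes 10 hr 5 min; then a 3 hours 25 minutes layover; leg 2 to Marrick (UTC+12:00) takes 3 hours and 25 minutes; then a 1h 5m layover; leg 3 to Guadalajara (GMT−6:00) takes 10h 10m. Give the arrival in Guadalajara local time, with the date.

Convert departure to UTC: 20:02 + 1:00 = 21:02 UTC on Apr 18.
Add 10 hours 5 minutes leg 1 → 07:07 UTC (Apr 19).
Add 3 hours 25 minutes layover in Tokyo → 10:32 UTC.
Add 3 hours and 25 minutes leg 2 → 13:57 UTC.
Add 1 hour 5 minutes layover in Marrick → 15:02 UTC.
Add 10 hours and 10 minutes leg 3 → 01:12 UTC (Apr 20).
Guadalajara is UTC−6:00, so local arrival = 01:12 − 6:00 = 19:12 on Apr 19.

19:12 on Apr 19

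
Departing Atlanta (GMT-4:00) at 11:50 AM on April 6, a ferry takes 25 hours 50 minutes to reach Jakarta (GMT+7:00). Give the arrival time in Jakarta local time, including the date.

Convert departure to UTC: 11:50 AM + 4:00 = 3:50 PM UTC on Apr 6.
Add 25 hours and 50 minutes travel time → 5:40 PM UTC (Apr 7).
Jakarta is UTC+7:00, so local arrival = 5:40 PM + 7:00 = 12:40 AM on Apr 8.

12:40 AM on Apr 8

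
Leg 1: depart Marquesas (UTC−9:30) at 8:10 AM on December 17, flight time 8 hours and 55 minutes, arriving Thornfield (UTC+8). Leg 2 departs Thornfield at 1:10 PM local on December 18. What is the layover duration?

Convert departure to UTC: 8:10 AM + 9:30 = 5:40 PM UTC on Dec 17.
Add 8 hours 55 minutes flight time → 2:35 AM UTC (Dec 18).
Thornfield is UTC+8:00, so local arrival = 2:35 AM + 8:00 = 10:35 AM on Dec 18.
Layover = 1:10 PM − 10:35 AM = 2 hours 35 minutes.

2 hours 35 minutes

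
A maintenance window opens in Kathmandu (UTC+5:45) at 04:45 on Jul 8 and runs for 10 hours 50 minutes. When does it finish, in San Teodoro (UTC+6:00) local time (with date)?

Convert start to UTC: 04:45 − 5:45 = 23:00 UTC on Jul 7.
Add 10 hours 50 minutes duration → 09:50 UTC (Jul 8).
San Teodoro is UTC+6:00, so local end time = 09:50 + 6:00 = 15:50 on Jul 8.

15:50 on July 8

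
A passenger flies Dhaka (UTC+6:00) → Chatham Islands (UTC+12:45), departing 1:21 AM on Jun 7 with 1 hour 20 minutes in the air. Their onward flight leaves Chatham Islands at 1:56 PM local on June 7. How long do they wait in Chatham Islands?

Convert departure to UTC: 1:21 AM − 6:00 = 7:21 PM UTC on Jun 6.
Add 1 hour 20 minutes flight time → 8:41 PM UTC.
Chatham Islands is UTC+12:45, so local arrival = 8:41 PM + 12:45 = 9:26 AM on Jun 7.
Layover = 1:56 PM − 9:26 AM = 4 hours 30 minutes.

4 hours 30 minutes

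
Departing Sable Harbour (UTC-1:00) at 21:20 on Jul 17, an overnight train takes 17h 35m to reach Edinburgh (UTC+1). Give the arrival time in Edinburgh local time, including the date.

16:55 on Jul 18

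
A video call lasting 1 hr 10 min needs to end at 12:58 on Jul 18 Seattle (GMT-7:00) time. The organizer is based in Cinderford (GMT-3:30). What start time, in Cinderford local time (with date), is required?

15:18 on July 18

Target end time in UTC: 12:58 + 7:00 = 19:58 on Jul 18.
Subtract 1 hour 10 minutes → start 18:48 UTC on Jul 18.
Cinderford is UTC−3:30: 18:48 − 3:30 = 15:18 on Jul 18.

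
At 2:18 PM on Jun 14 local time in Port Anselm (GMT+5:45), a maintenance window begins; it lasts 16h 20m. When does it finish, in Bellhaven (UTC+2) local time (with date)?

Convert start to UTC: 2:18 PM − 5:45 = 8:33 AM UTC on Jun 14.
Add 16 hours and 20 minutes duration → 12:53 AM UTC (Jun 15).
Bellhaven is UTC+2:00, so local end time = 12:53 AM + 2:00 = 2:53 AM on Jun 15.

2:53 AM on June 15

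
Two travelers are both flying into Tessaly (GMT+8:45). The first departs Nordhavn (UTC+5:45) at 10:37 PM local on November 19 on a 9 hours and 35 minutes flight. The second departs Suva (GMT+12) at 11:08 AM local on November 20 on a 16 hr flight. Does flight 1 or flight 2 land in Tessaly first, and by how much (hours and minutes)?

Flight 1 in UTC: 10:37 PM − 5:45 = 4:52 PM on Nov 19.
+9 hours and 35 minutes → arrive 2:27 AM UTC on Nov 20.
Flight 2 in UTC: 11:08 AM − 12:00 = 11:08 PM on Nov 19.
+16 hours → arrive 3:08 PM UTC on Nov 20.
Flight 1 lands earlier by 12 hours 41 minutes.

the first, by 12 hours 41 minutes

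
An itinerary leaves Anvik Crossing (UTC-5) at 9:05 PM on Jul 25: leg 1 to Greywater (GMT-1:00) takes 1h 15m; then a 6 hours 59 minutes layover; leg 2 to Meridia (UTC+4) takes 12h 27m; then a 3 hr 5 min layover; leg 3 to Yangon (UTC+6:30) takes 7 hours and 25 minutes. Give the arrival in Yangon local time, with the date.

3:46 PM on July 27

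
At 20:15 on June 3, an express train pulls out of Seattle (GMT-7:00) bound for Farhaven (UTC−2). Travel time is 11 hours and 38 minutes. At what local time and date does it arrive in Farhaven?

Farhaven is 5:00 ahead of Seattle.
After 11 hours 38 minutes it is 07:53 (Jun 4) in Seattle.
Shift by the zone difference: 07:53 + 5:00 = 12:53 on Jun 4 in Farhaven.

12:53 on Jun 4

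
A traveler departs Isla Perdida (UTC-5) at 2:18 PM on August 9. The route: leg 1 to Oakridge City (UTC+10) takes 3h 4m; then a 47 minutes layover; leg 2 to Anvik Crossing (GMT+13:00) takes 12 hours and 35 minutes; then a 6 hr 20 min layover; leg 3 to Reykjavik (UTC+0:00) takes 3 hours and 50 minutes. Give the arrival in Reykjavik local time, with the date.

9:54 PM on August 10

Convert departure to UTC: 2:18 PM + 5:00 = 7:18 PM UTC on Aug 9.
Add 3 hours 4 minutes leg 1 → 10:22 PM UTC.
Add 47 minutes layover in Oakridge City → 11:09 PM UTC.
Add 12 hours 35 minutes leg 2 → 11:44 AM UTC (Aug 10).
Add 6 hours 20 minutes layover in Anvik Crossing → 6:04 PM UTC.
Add 3 hours and 50 minutes leg 3 → 9:54 PM UTC.
Reykjavik is UTC+0, so local arrival is the same: 9:54 PM on Aug 10.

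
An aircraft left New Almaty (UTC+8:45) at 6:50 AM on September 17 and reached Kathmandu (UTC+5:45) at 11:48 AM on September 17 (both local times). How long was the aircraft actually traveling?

7 hours 58 minutes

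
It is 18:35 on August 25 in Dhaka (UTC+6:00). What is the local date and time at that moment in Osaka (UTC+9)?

Osaka is 3:00 ahead of Dhaka.
Shift by the zone difference: 18:35 + 3:00 = 21:35 on Aug 25 in Osaka.

21:35 on August 25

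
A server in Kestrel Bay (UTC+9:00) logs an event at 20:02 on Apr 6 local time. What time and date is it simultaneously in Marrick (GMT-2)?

09:02 on April 6

In UTC: 20:02 − 9:00 = 11:02 on Apr 6.
Marrick is UTC−2:00: 11:02 − 2:00 = 09:02 on Apr 6.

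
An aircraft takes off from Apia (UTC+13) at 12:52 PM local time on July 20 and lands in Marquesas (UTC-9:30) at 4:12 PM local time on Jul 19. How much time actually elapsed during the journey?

1 hour 50 minutes

Marquesas is 22:30 behind Apia.
Clock-face elapsed time (ignoring zones) is −20 hours 40 minutes.
Actual elapsed = −20 hours 40 minutes + 22:30 = 1 hour 50 minutes.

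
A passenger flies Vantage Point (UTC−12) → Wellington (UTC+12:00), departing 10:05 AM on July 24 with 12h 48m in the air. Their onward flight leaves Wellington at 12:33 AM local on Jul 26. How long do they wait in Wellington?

Convert departure to UTC: 10:05 AM + 12:00 = 10:05 PM UTC on Jul 24.
Add 12 hours 48 minutes flight time → 10:53 AM UTC (Jul 25).
Wellington is UTC+12:00, so local arrival = 10:53 AM + 12:00 = 10:53 PM on Jul 25.
Layover = 12:33 AM − 10:53 PM (+1 day) = 1 hour 40 minutes.

1 hour 40 minutes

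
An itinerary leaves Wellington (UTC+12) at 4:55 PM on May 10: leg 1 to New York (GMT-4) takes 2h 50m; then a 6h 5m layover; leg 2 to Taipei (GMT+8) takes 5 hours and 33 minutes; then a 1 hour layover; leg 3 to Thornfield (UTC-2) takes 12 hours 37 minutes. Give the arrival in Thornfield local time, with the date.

7:00 AM on May 11

Convert departure to UTC: 4:55 PM − 12:00 = 4:55 AM UTC on May 10.
Add 2 hours 50 minutes leg 1 → 7:45 AM UTC.
Add 6 hours and 5 minutes layover in New York → 1:50 PM UTC.
Add 5 hours 33 minutes leg 2 → 7:23 PM UTC.
Add 1 hour layover in Taipei → 8:23 PM UTC.
Add 12 hours and 37 minutes leg 3 → 9:00 AM UTC (May 11).
Thornfield is UTC−2:00, so local arrival = 9:00 AM − 2:00 = 7:00 AM on May 11.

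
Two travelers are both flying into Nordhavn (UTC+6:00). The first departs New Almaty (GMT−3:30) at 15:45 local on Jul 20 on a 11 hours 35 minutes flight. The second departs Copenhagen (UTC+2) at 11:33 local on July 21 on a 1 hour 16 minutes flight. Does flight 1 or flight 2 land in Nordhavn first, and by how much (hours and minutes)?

the first, by 3 hours 59 minutes

Flight 1 in UTC: 15:45 + 3:30 = 19:15 on Jul 20.
+11 hours and 35 minutes → arrive 06:50 UTC on Jul 21.
Flight 2 in UTC: 11:33 − 2:00 = 09:33 on Jul 21.
+1 hour and 16 minutes → arrive 10:49 UTC on Jul 21.
Flight 1 lands earlier by 3 hours 59 minutes.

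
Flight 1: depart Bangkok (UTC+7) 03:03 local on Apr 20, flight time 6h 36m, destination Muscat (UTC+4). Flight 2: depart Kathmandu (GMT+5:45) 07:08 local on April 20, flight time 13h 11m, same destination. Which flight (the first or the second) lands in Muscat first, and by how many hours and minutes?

Flight 1 in UTC: 03:03 − 7:00 = 20:03 on Apr 19.
+6 hours 36 minutes → arrive 02:39 UTC on Apr 20.
Flight 2 in UTC: 07:08 − 5:45 = 01:23 on Apr 20.
+13 hours 11 minutes → arrive 14:34 UTC on Apr 20.
Flight 1 lands earlier by 11 hours 55 minutes.

the first, by 11 hours 55 minutes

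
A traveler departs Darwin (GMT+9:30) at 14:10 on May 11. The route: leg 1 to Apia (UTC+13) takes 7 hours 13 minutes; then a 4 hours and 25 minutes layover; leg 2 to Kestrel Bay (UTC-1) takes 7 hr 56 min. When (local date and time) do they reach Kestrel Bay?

Convert departure to UTC: 14:10 − 9:30 = 04:40 UTC on May 11.
Add 7 hours 13 minutes leg 1 → 11:53 UTC.
Add 4 hours and 25 minutes layover in Apia → 16:18 UTC.
Add 7 hours 56 minutes leg 2 → 00:14 UTC (May 12).
Kestrel Bay is UTC−1:00, so local arrival = 00:14 − 1:00 = 23:14 on May 11.

23:14 on May 11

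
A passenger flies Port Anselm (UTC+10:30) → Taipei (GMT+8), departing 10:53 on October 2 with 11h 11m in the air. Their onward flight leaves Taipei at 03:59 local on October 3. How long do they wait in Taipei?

8 hours 25 minutes

Convert departure to UTC: 10:53 − 10:30 = 00:23 UTC on Oct 2.
Add 11 hours and 11 minutes flight time → 11:34 UTC.
Taipei is UTC+8:00, so local arrival = 11:34 + 8:00 = 19:34 on Oct 2.
Layover = 03:59 − 19:34 (+1 day) = 8 hours 25 minutes.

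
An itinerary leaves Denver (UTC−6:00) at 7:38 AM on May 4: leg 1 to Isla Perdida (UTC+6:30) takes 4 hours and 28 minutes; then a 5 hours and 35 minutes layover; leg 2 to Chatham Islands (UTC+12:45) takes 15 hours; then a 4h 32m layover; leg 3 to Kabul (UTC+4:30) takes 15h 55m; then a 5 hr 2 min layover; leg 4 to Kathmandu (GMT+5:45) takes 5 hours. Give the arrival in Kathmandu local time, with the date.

Convert departure to UTC: 7:38 AM + 6:00 = 1:38 PM UTC on May 4.
Add 4 hours 28 minutes leg 1 → 6:06 PM UTC.
Add 5 hours 35 minutes layover in Isla Perdida → 11:41 PM UTC.
Add 15 hours leg 2 → 2:41 PM UTC (May 5).
Add 4 hours 32 minutes layover in Chatham Islands → 7:13 PM UTC.
Add 15 hours 55 minutes leg 3 → 11:08 AM UTC (May 6).
Add 5 hours 2 minutes layover in Kabul → 4:10 PM UTC.
Add 5 hours leg 4 → 9:10 PM UTC.
Kathmandu is UTC+5:45, so local arrival = 9:10 PM + 5:45 = 2:55 AM on May 7.

2:55 AM on May 7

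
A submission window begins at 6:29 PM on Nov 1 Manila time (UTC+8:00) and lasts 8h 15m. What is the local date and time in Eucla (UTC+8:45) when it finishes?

3:29 AM on November 2

Convert start to UTC: 6:29 PM − 8:00 = 10:29 AM UTC on Nov 1.
Add 8 hours and 15 minutes duration → 6:44 PM UTC.
Eucla is UTC+8:45, so local end time = 6:44 PM + 8:45 = 3:29 AM on Nov 2.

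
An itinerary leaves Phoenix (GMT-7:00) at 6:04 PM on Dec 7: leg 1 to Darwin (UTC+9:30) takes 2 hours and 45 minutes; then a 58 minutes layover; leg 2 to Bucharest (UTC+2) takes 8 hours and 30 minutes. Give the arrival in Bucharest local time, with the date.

3:17 PM on December 8

Convert departure to UTC: 6:04 PM + 7:00 = 1:04 AM UTC on Dec 8.
Add 2 hours 45 minutes leg 1 → 3:49 AM UTC.
Add 58 minutes layover in Darwin → 4:47 AM UTC.
Add 8 hours and 30 minutes leg 2 → 1:17 PM UTC.
Bucharest is UTC+2:00, so local arrival = 1:17 PM + 2:00 = 3:17 PM on Dec 8.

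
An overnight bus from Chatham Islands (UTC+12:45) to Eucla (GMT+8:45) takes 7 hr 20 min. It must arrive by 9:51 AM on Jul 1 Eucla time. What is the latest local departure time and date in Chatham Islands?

Target arrival in UTC: 9:51 AM − 8:45 = 1:06 AM on Jul 1.
Subtract 7 hours and 20 minutes → departure 5:46 PM UTC on Jun 30.
Chatham Islands is UTC+12:45: 5:46 PM + 12:45 = 6:31 AM on Jul 1.

6:31 AM on July 1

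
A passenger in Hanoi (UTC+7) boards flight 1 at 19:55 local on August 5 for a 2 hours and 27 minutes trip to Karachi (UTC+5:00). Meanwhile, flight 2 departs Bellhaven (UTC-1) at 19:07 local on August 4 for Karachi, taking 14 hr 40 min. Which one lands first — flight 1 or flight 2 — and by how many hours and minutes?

Flight 1 in UTC: 19:55 − 7:00 = 12:55 on Aug 5.
+2 hours and 27 minutes → arrive 15:22 UTC on Aug 5.
Flight 2 in UTC: 19:07 + 1:00 = 20:07 on Aug 4.
+14 hours and 40 minutes → arrive 10:47 UTC on Aug 5.
Flight 2 lands earlier by 4 hours 35 minutes.

the second, by 4 hours 35 minutes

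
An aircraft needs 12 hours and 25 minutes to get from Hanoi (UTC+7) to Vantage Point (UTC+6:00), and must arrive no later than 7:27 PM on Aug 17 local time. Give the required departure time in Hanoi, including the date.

Target arrival in UTC: 7:27 PM − 6:00 = 1:27 PM on Aug 17.
Subtract 12 hours 25 minutes → departure 1:02 AM UTC on Aug 17.
Hanoi is UTC+7:00: 1:02 AM + 7:00 = 8:02 AM on Aug 17.

8:02 AM on Aug 17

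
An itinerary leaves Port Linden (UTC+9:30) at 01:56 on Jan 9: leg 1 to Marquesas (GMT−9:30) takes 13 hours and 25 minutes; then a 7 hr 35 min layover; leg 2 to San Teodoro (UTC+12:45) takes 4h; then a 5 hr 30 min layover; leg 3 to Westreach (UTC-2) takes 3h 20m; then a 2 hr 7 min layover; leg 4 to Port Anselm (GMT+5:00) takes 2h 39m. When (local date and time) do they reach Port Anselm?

Convert departure to UTC: 01:56 − 9:30 = 16:26 UTC on Jan 8.
Add 13 hours 25 minutes leg 1 → 05:51 UTC (Jan 9).
Add 7 hours and 35 minutes layover in Marquesas → 13:26 UTC.
Add 4 hours leg 2 → 17:26 UTC.
Add 5 hours 30 minutes layover in San Teodoro → 22:56 UTC.
Add 3 hours 20 minutes leg 3 → 02:16 UTC (Jan 10).
Add 2 hours and 7 minutes layover in Westreach → 04:23 UTC.
Add 2 hours 39 minutes leg 4 → 07:02 UTC.
Port Anselm is UTC+5:00, so local arrival = 07:02 + 5:00 = 12:02 on Jan 10.

12:02 on Jan 10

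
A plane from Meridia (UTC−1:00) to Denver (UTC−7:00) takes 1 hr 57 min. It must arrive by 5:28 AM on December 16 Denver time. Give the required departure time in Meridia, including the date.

9:31 AM on December 16

Target arrival in UTC: 5:28 AM + 7:00 = 12:28 PM on Dec 16.
Subtract 1 hour 57 minutes → departure 10:31 AM UTC on Dec 16.
Meridia is UTC−1:00: 10:31 AM − 1:00 = 9:31 AM on Dec 16.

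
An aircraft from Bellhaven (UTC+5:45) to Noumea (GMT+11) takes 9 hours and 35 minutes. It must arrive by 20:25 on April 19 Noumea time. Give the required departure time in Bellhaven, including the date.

05:35 on April 19

Target arrival in UTC: 20:25 − 11:00 = 09:25 on Apr 19.
Subtract 9 hours 35 minutes → departure 23:50 UTC on Apr 18.
Bellhaven is UTC+5:45: 23:50 + 5:45 = 05:35 on Apr 19.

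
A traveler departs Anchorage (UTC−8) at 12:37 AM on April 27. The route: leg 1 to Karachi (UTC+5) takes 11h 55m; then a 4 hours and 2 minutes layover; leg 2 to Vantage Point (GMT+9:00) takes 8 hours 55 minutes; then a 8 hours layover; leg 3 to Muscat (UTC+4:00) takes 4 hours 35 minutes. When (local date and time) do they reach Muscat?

2:04 AM on Apr 29

Convert departure to UTC: 12:37 AM + 8:00 = 8:37 AM UTC on Apr 27.
Add 11 hours 55 minutes leg 1 → 8:32 PM UTC.
Add 4 hours and 2 minutes layover in Karachi → 12:34 AM UTC (Apr 28).
Add 8 hours and 55 minutes leg 2 → 9:29 AM UTC.
Add 8 hours layover in Vantage Point → 5:29 PM UTC.
Add 4 hours and 35 minutes leg 3 → 10:04 PM UTC.
Muscat is UTC+4:00, so local arrival = 10:04 PM + 4:00 = 2:04 AM on Apr 29.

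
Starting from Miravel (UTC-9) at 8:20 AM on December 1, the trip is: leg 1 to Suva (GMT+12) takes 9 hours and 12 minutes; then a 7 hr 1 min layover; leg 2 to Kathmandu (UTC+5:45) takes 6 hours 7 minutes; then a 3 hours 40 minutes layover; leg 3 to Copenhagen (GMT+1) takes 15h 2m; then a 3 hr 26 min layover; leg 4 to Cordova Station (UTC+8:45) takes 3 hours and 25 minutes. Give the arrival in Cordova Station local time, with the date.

1:58 AM on Dec 4

Convert departure to UTC: 8:20 AM + 9:00 = 5:20 PM UTC on Dec 1.
Add 9 hours and 12 minutes leg 1 → 2:32 AM UTC (Dec 2).
Add 7 hours and 1 minute layover in Suva → 9:33 AM UTC.
Add 6 hours and 7 minutes leg 2 → 3:40 PM UTC.
Add 3 hours 40 minutes layover in Kathmandu → 7:20 PM UTC.
Add 15 hours and 2 minutes leg 3 → 10:22 AM UTC (Dec 3).
Add 3 hours and 26 minutes layover in Copenhagen → 1:48 PM UTC.
Add 3 hours 25 minutes leg 4 → 5:13 PM UTC.
Cordova Station is UTC+8:45, so local arrival = 5:13 PM + 8:45 = 1:58 AM on Dec 4.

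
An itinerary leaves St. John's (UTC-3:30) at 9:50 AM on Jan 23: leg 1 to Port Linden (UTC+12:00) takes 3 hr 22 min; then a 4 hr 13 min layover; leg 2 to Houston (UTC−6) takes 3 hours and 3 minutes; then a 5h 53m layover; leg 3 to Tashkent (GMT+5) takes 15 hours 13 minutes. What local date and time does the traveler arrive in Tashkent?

2:04 AM on Jan 25

Convert departure to UTC: 9:50 AM + 3:30 = 1:20 PM UTC on Jan 23.
Add 3 hours and 22 minutes leg 1 → 4:42 PM UTC.
Add 4 hours and 13 minutes layover in Port Linden → 8:55 PM UTC.
Add 3 hours and 3 minutes leg 2 → 11:58 PM UTC.
Add 5 hours 53 minutes layover in Houston → 5:51 AM UTC (Jan 24).
Add 15 hours 13 minutes leg 3 → 9:04 PM UTC.
Tashkent is UTC+5:00, so local arrival = 9:04 PM + 5:00 = 2:04 AM on Jan 25.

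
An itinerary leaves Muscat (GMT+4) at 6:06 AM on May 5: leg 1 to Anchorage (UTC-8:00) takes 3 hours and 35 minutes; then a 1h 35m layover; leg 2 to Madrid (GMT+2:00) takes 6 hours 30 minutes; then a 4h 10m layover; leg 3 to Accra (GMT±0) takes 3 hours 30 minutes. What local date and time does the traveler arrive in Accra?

9:26 PM on May 5

Convert departure to UTC: 6:06 AM − 4:00 = 2:06 AM UTC on May 5.
Add 3 hours 35 minutes leg 1 → 5:41 AM UTC.
Add 1 hour and 35 minutes layover in Anchorage → 7:16 AM UTC.
Add 6 hours and 30 minutes leg 2 → 1:46 PM UTC.
Add 4 hours 10 minutes layover in Madrid → 5:56 PM UTC.
Add 3 hours 30 minutes leg 3 → 9:26 PM UTC.
Accra is UTC+0, so local arrival is the same: 9:26 PM on May 5.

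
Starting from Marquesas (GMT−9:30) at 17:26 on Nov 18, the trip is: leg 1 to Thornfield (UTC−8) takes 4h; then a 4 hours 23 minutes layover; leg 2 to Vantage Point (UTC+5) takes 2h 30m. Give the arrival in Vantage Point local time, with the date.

Convert departure to UTC: 17:26 + 9:30 = 02:56 UTC on Nov 19.
Add 4 hours leg 1 → 06:56 UTC.
Add 4 hours 23 minutes layover in Thornfield → 11:19 UTC.
Add 2 hours 30 minutes leg 2 → 13:49 UTC.
Vantage Point is UTC+5:00, so local arrival = 13:49 + 5:00 = 18:49 on Nov 19.

18:49 on November 19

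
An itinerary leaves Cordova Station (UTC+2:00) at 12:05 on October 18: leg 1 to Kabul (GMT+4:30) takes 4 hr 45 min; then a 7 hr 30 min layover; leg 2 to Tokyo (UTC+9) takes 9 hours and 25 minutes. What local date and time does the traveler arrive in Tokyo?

16:45 on Oct 19

Convert departure to UTC: 12:05 − 2:00 = 10:05 UTC on Oct 18.
Add 4 hours and 45 minutes leg 1 → 14:50 UTC.
Add 7 hours 30 minutes layover in Kabul → 22:20 UTC.
Add 9 hours 25 minutes leg 2 → 07:45 UTC (Oct 19).
Tokyo is UTC+9:00, so local arrival = 07:45 + 9:00 = 16:45 on Oct 19.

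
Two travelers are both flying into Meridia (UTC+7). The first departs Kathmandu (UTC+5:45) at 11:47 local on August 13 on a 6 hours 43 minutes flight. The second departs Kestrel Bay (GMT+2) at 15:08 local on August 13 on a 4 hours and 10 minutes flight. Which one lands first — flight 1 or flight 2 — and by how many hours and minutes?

the first, by 4 hours 33 minutes

Flight 1 in UTC: 11:47 − 5:45 = 06:02 on Aug 13.
+6 hours 43 minutes → arrive 12:45 UTC on Aug 13.
Flight 2 in UTC: 15:08 − 2:00 = 13:08 on Aug 13.
+4 hours and 10 minutes → arrive 17:18 UTC on Aug 13.
Flight 1 lands earlier by 4 hours 33 minutes.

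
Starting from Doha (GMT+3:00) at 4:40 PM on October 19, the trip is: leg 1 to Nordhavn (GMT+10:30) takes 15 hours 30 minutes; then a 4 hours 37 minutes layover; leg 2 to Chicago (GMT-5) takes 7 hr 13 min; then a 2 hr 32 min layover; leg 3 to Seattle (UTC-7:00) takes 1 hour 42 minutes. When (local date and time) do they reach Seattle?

Convert departure to UTC: 4:40 PM − 3:00 = 1:40 PM UTC on Oct 19.
Add 15 hours 30 minutes leg 1 → 5:10 AM UTC (Oct 20).
Add 4 hours 37 minutes layover in Nordhavn → 9:47 AM UTC.
Add 7 hours 13 minutes leg 2 → 5:00 PM UTC.
Add 2 hours and 32 minutes layover in Chicago → 7:32 PM UTC.
Add 1 hour 42 minutes leg 3 → 9:14 PM UTC.
Seattle is UTC−7:00, so local arrival = 9:14 PM − 7:00 = 2:14 PM on Oct 20.

2:14 PM on Oct 20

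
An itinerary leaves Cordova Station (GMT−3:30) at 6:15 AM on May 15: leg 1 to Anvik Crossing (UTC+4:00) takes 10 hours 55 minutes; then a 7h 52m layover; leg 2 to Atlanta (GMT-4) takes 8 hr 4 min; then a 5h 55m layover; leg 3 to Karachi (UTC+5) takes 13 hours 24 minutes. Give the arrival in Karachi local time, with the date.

12:55 PM on May 17

Convert departure to UTC: 6:15 AM + 3:30 = 9:45 AM UTC on May 15.
Add 10 hours and 55 minutes leg 1 → 8:40 PM UTC.
Add 7 hours 52 minutes layover in Anvik Crossing → 4:32 AM UTC (May 16).
Add 8 hours and 4 minutes leg 2 → 12:36 PM UTC.
Add 5 hours and 55 minutes layover in Atlanta → 6:31 PM UTC.
Add 13 hours and 24 minutes leg 3 → 7:55 AM UTC (May 17).
Karachi is UTC+5:00, so local arrival = 7:55 AM + 5:00 = 12:55 PM on May 17.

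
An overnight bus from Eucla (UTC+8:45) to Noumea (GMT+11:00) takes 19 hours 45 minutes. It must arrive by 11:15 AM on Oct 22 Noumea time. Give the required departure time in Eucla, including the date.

Target arrival in UTC: 11:15 AM − 11:00 = 12:15 AM on Oct 22.
Subtract 19 hours and 45 minutes → departure 4:30 AM UTC on Oct 21.
Eucla is UTC+8:45: 4:30 AM + 8:45 = 1:15 PM on Oct 21.

1:15 PM on Oct 21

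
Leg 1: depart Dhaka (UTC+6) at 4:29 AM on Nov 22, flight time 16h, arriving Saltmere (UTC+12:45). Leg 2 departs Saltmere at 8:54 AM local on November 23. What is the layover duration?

5 hours 40 minutes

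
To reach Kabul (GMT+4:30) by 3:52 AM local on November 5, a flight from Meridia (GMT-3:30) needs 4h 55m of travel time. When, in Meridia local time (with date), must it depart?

Target arrival in UTC: 3:52 AM − 4:30 = 11:22 PM on Nov 4.
Subtract 4 hours and 55 minutes → departure 6:27 PM UTC on Nov 4.
Meridia is UTC−3:30: 6:27 PM − 3:30 = 2:57 PM on Nov 4.

2:57 PM on November 4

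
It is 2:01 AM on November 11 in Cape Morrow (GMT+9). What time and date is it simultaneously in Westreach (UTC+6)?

Westreach is 3:00 behind Cape Morrow.
Shift by the zone difference: 2:01 AM − 3:00 = 11:01 PM on Nov 10 in Westreach.

11:01 PM on November 10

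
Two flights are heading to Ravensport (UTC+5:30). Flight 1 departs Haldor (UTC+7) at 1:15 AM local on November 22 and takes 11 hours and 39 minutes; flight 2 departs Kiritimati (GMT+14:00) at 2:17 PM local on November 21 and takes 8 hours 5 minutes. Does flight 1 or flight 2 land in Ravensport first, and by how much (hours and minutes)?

Flight 1 in UTC: 1:15 AM − 7:00 = 6:15 PM on Nov 21.
+11 hours and 39 minutes → arrive 5:54 AM UTC on Nov 22.
Flight 2 in UTC: 2:17 PM − 14:00 = 12:17 AM on Nov 21.
+8 hours 5 minutes → arrive 8:22 AM UTC on Nov 21.
Flight 2 lands earlier by 21 hours 32 minutes.

the second, by 21 hours 32 minutes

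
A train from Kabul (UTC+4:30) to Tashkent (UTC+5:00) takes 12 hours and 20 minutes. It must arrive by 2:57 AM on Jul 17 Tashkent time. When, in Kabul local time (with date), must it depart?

Target arrival in UTC: 2:57 AM − 5:00 = 9:57 PM on Jul 16.
Subtract 12 hours and 20 minutes → departure 9:37 AM UTC on Jul 16.
Kabul is UTC+4:30: 9:37 AM + 4:30 = 2:07 PM on Jul 16.

2:07 PM on Jul 16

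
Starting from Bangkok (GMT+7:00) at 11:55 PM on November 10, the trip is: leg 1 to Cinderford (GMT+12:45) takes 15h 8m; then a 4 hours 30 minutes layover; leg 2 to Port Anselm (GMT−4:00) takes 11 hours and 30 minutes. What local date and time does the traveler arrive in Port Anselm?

8:03 PM on Nov 11

Convert departure to UTC: 11:55 PM − 7:00 = 4:55 PM UTC on Nov 10.
Add 15 hours 8 minutes leg 1 → 8:03 AM UTC (Nov 11).
Add 4 hours 30 minutes layover in Cinderford → 12:33 PM UTC.
Add 11 hours 30 minutes leg 2 → 12:03 AM UTC (Nov 12).
Port Anselm is UTC−4:00, so local arrival = 12:03 AM − 4:00 = 8:03 PM on Nov 11.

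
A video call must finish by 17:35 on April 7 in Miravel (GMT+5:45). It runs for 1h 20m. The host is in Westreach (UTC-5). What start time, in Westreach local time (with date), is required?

Target end time in UTC: 17:35 − 5:45 = 11:50 on Apr 7.
Subtract 1 hour 20 minutes → start 10:30 UTC on Apr 7.
Westreach is UTC−5:00: 10:30 − 5:00 = 05:30 on Apr 7.

05:30 on April 7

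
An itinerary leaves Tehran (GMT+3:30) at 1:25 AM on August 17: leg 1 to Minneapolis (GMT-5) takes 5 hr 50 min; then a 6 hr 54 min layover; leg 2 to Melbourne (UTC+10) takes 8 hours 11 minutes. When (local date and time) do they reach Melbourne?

Convert departure to UTC: 1:25 AM − 3:30 = 9:55 PM UTC on Aug 16.
Add 5 hours and 50 minutes leg 1 → 3:45 AM UTC (Aug 17).
Add 6 hours 54 minutes layover in Minneapolis → 10:39 AM UTC.
Add 8 hours 11 minutes leg 2 → 6:50 PM UTC.
Melbourne is UTC+10:00, so local arrival = 6:50 PM + 10:00 = 4:50 AM on Aug 18.

4:50 AM on August 18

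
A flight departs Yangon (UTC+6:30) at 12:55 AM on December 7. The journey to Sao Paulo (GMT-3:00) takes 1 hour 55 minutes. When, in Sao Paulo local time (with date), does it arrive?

Convert departure to UTC: 12:55 AM − 6:30 = 6:25 PM UTC on Dec 6.
Add 1 hour and 55 minutes travel time → 8:20 PM UTC.
Sao Paulo is UTC−3:00, so local arrival = 8:20 PM − 3:00 = 5:20 PM on Dec 6.

5:20 PM on December 6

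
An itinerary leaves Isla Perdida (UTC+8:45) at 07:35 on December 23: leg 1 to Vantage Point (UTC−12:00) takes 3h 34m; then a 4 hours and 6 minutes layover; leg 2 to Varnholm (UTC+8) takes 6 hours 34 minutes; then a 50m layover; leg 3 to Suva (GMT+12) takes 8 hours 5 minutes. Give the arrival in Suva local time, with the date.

Convert departure to UTC: 07:35 − 8:45 = 22:50 UTC on Dec 22.
Add 3 hours 34 minutes leg 1 → 02:24 UTC (Dec 23).
Add 4 hours and 6 minutes layover in Vantage Point → 06:30 UTC.
Add 6 hours and 34 minutes leg 2 → 13:04 UTC.
Add 50 minutes layover in Varnholm → 13:54 UTC.
Add 8 hours and 5 minutes leg 3 → 21:59 UTC.
Suva is UTC+12:00, so local arrival = 21:59 + 12:00 = 09:59 on Dec 24.

09:59 on Dec 24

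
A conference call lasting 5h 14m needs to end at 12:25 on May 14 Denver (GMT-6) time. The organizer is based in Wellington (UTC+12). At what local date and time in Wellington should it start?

Target end time in UTC: 12:25 + 6:00 = 18:25 on May 14.
Subtract 5 hours 14 minutes → start 13:11 UTC on May 14.
Wellington is UTC+12:00: 13:11 + 12:00 = 01:11 on May 15.

01:11 on May 15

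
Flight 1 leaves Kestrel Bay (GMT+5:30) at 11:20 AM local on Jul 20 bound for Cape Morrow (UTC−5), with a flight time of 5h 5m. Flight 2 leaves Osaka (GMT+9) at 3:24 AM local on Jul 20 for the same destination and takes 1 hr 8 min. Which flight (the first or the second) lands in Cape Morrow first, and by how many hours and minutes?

the second, by 15 hours 23 minutes

Flight 1 in UTC: 11:20 AM − 5:30 = 5:50 AM on Jul 20.
+5 hours 5 minutes → arrive 10:55 AM UTC on Jul 20.
Flight 2 in UTC: 3:24 AM − 9:00 = 6:24 PM on Jul 19.
+1 hour 8 minutes → arrive 7:32 PM UTC on Jul 19.
Flight 2 lands earlier by 15 hours 23 minutes.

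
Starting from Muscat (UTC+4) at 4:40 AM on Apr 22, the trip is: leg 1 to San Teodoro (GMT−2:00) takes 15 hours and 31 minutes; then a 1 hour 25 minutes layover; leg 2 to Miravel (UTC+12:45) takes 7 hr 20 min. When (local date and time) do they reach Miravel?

1:41 PM on April 23

Convert departure to UTC: 4:40 AM − 4:00 = 12:40 AM UTC on Apr 22.
Add 15 hours 31 minutes leg 1 → 4:11 PM UTC.
Add 1 hour 25 minutes layover in San Teodoro → 5:36 PM UTC.
Add 7 hours 20 minutes leg 2 → 12:56 AM UTC (Apr 23).
Miravel is UTC+12:45, so local arrival = 12:56 AM + 12:45 = 1:41 PM on Apr 23.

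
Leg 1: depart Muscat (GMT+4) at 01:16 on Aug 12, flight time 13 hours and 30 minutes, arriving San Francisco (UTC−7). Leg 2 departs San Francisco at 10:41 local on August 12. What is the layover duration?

Convert departure to UTC: 01:16 − 4:00 = 21:16 UTC on Aug 11.
Add 13 hours 30 minutes flight time → 10:46 UTC (Aug 12).
San Francisco is UTC−7:00, so local arrival = 10:46 − 7:00 = 03:46 on Aug 12.
Layover = 10:41 − 03:46 = 6 hours 55 minutes.

6 hours 55 minutes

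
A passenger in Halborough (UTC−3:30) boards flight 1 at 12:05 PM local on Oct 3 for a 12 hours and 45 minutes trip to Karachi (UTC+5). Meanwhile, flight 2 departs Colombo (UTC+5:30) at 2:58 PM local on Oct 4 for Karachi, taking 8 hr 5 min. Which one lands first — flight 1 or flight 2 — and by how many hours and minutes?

the first, by 13 hours 13 minutes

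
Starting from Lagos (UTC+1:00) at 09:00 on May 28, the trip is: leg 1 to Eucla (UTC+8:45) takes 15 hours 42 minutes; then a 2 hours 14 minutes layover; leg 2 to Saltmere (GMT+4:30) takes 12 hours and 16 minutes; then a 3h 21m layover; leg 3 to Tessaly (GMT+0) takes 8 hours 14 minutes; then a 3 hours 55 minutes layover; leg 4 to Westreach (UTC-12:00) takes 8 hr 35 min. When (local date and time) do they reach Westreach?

02:17 on May 30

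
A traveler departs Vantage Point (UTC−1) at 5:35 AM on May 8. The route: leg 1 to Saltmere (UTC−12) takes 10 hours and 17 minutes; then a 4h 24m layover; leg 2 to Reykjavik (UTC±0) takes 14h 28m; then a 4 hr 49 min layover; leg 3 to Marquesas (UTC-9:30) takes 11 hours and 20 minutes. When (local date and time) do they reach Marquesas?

Convert departure to UTC: 5:35 AM + 1:00 = 6:35 AM UTC on May 8.
Add 10 hours 17 minutes leg 1 → 4:52 PM UTC.
Add 4 hours and 24 minutes layover in Saltmere → 9:16 PM UTC.
Add 14 hours and 28 minutes leg 2 → 11:44 AM UTC (May 9).
Add 4 hours and 49 minutes layover in Reykjavik → 4:33 PM UTC.
Add 11 hours and 20 minutes leg 3 → 3:53 AM UTC (May 10).
Marquesas is UTC−9:30, so local arrival = 3:53 AM − 9:30 = 6:23 PM on May 9.

6:23 PM on May 9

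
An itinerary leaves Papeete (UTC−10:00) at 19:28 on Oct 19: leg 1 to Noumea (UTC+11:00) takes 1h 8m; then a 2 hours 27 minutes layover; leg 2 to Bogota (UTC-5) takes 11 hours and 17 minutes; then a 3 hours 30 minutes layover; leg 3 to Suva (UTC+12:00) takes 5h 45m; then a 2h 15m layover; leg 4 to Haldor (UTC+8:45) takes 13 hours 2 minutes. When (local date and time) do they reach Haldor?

Convert departure to UTC: 19:28 + 10:00 = 05:28 UTC on Oct 20.
Add 1 hour 8 minutes leg 1 → 06:36 UTC.
Add 2 hours 27 minutes layover in Noumea → 09:03 UTC.
Add 11 hours and 17 minutes leg 2 → 20:20 UTC.
Add 3 hours 30 minutes layover in Bogota → 23:50 UTC.
Add 5 hours and 45 minutes leg 3 → 05:35 UTC (Oct 21).
Add 2 hours 15 minutes layover in Suva → 07:50 UTC.
Add 13 hours and 2 minutes leg 4 → 20:52 UTC.
Haldor is UTC+8:45, so local arrival = 20:52 + 8:45 = 05:37 on Oct 22.

05:37 on October 22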